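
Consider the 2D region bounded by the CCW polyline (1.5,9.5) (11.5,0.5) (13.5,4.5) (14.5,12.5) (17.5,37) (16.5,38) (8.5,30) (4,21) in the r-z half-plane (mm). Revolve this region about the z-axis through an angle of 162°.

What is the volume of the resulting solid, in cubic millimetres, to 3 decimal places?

Volume = 9283.642 mm³

Profile (r,z), 8 vertices: (1.5,9.5) (11.5,0.5) (13.5,4.5) (14.5,12.5) (17.5,37) (16.5,38) (8.5,30) (4,21)
edge 0: (1.5,9.5)→(11.5,0.5)  cross = 1.5·0.5 − 11.5·9.5 = -108.5000; (r_i+r_j)·cross = 13·-108.5000 = -1410.5000
edge 1: (11.5,0.5)→(13.5,4.5)  cross = 11.5·4.5 − 13.5·0.5 = 45.0000; (r_i+r_j)·cross = 25·45.0000 = 1125.0000
edge 2: (13.5,4.5)→(14.5,12.5)  cross = 13.5·12.5 − 14.5·4.5 = 103.5000; (r_i+r_j)·cross = 28·103.5000 = 2898.0000
edge 3: (14.5,12.5)→(17.5,37)  cross = 14.5·37 − 17.5·12.5 = 317.7500; (r_i+r_j)·cross = 32·317.7500 = 10168.0000
edge 4: (17.5,37)→(16.5,38)  cross = 17.5·38 − 16.5·37 = 54.5000; (r_i+r_j)·cross = 34·54.5000 = 1853.0000
edge 5: (16.5,38)→(8.5,30)  cross = 16.5·30 − 8.5·38 = 172.0000; (r_i+r_j)·cross = 25·172.0000 = 4300.0000
edge 6: (8.5,30)→(4,21)  cross = 8.5·21 − 4·30 = 58.5000; (r_i+r_j)·cross = 12.5·58.5000 = 731.2500
edge 7: (4,21)→(1.5,9.5)  cross = 4·9.5 − 1.5·21 = 6.5000; (r_i+r_j)·cross = 5.5·6.5000 = 35.7500
Σcross = 649.2500 → A = |Σcross|/2 = 324.6250 mm²
Σ(r_i+r_j)·cross = 19700.5000 → first moment M = |Σ|/6 = 3283.4167
R_c = M/A = 3283.4167/324.6250 = 10.1145 mm
θ = 162° = 2.827433 rad
V = θ·R_c·A = 2.827433·10.1145·324.6250 = 9283.642 mm³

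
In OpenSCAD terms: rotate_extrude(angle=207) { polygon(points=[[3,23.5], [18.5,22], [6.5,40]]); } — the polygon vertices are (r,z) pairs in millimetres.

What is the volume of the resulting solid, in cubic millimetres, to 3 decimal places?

Volume = 4400.429 mm³

Profile (r,z), 3 vertices: (3,23.5) (18.5,22) (6.5,40)
edge 0: (3,23.5)→(18.5,22)  cross = 3·22 − 18.5·23.5 = -368.7500; (r_i+r_j)·cross = 21.5·-368.7500 = -7928.1250
edge 1: (18.5,22)→(6.5,40)  cross = 18.5·40 − 6.5·22 = 597.0000; (r_i+r_j)·cross = 25·597.0000 = 14925.0000
edge 2: (6.5,40)→(3,23.5)  cross = 6.5·23.5 − 3·40 = 32.7500; (r_i+r_j)·cross = 9.5·32.7500 = 311.1250
Σcross = 261.0000 → A = |Σcross|/2 = 130.5000 mm²
Σ(r_i+r_j)·cross = 7308.0000 → first moment M = |Σ|/6 = 1218.0000
R_c = M/A = 1218.0000/130.5000 = 9.3333 mm
θ = 207° = 3.612832 rad
V = θ·R_c·A = 3.612832·9.3333·130.5000 = 4400.429 mm³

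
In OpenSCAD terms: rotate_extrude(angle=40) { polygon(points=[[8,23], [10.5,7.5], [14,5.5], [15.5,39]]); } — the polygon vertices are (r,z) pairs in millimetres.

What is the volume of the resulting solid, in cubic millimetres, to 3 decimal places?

Volume = 1177.806 mm³

Profile (r,z), 4 vertices: (8,23) (10.5,7.5) (14,5.5) (15.5,39)
edge 0: (8,23)→(10.5,7.5)  cross = 8·7.5 − 10.5·23 = -181.5000; (r_i+r_j)·cross = 18.5·-181.5000 = -3357.7500
edge 1: (10.5,7.5)→(14,5.5)  cross = 10.5·5.5 − 14·7.5 = -47.2500; (r_i+r_j)·cross = 24.5·-47.2500 = -1157.6250
edge 2: (14,5.5)→(15.5,39)  cross = 14·39 − 15.5·5.5 = 460.7500; (r_i+r_j)·cross = 29.5·460.7500 = 13592.1250
edge 3: (15.5,39)→(8,23)  cross = 15.5·23 − 8·39 = 44.5000; (r_i+r_j)·cross = 23.5·44.5000 = 1045.7500
Σcross = 276.5000 → A = |Σcross|/2 = 138.2500 mm²
Σ(r_i+r_j)·cross = 10122.5000 → first moment M = |Σ|/6 = 1687.0833
R_c = M/A = 1687.0833/138.2500 = 12.2031 mm
θ = 40° = 0.698132 rad
V = θ·R_c·A = 0.698132·12.2031·138.2500 = 1177.806 mm³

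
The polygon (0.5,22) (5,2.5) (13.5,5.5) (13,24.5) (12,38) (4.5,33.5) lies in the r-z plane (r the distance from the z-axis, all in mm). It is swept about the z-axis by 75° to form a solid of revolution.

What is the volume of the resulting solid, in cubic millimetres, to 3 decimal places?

Volume = 3355.205 mm³

Profile (r,z), 6 vertices: (0.5,22) (5,2.5) (13.5,5.5) (13,24.5) (12,38) (4.5,33.5)
edge 0: (0.5,22)→(5,2.5)  cross = 0.5·2.5 − 5·22 = -108.7500; (r_i+r_j)·cross = 5.5·-108.7500 = -598.1250
edge 1: (5,2.5)→(13.5,5.5)  cross = 5·5.5 − 13.5·2.5 = -6.2500; (r_i+r_j)·cross = 18.5·-6.2500 = -115.6250
edge 2: (13.5,5.5)→(13,24.5)  cross = 13.5·24.5 − 13·5.5 = 259.2500; (r_i+r_j)·cross = 26.5·259.2500 = 6870.1250
edge 3: (13,24.5)→(12,38)  cross = 13·38 − 12·24.5 = 200.0000; (r_i+r_j)·cross = 25·200.0000 = 5000.0000
edge 4: (12,38)→(4.5,33.5)  cross = 12·33.5 − 4.5·38 = 231.0000; (r_i+r_j)·cross = 16.5·231.0000 = 3811.5000
edge 5: (4.5,33.5)→(0.5,22)  cross = 4.5·22 − 0.5·33.5 = 82.2500; (r_i+r_j)·cross = 5·82.2500 = 411.2500
Σcross = 657.5000 → A = |Σcross|/2 = 328.7500 mm²
Σ(r_i+r_j)·cross = 15379.1250 → first moment M = |Σ|/6 = 2563.1875
R_c = M/A = 2563.1875/328.7500 = 7.7968 mm
θ = 75° = 1.308997 rad
V = θ·R_c·A = 1.308997·7.7968·328.7500 = 3355.205 mm³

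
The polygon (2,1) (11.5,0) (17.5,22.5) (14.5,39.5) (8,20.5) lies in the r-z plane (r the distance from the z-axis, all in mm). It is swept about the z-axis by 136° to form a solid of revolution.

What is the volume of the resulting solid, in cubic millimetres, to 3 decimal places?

Profile (r,z), 5 vertices: (2,1) (11.5,0) (17.5,22.5) (14.5,39.5) (8,20.5)
edge 0: (2,1)→(11.5,0)  cross = 2·0 − 11.5·1 = -11.5000; (r_i+r_j)·cross = 13.5·-11.5000 = -155.2500
edge 1: (11.5,0)→(17.5,22.5)  cross = 11.5·22.5 − 17.5·0 = 258.7500; (r_i+r_j)·cross = 29·258.7500 = 7503.7500
edge 2: (17.5,22.5)→(14.5,39.5)  cross = 17.5·39.5 − 14.5·22.5 = 365.0000; (r_i+r_j)·cross = 32·365.0000 = 11680.0000
edge 3: (14.5,39.5)→(8,20.5)  cross = 14.5·20.5 − 8·39.5 = -18.7500; (r_i+r_j)·cross = 22.5·-18.7500 = -421.8750
edge 4: (8,20.5)→(2,1)  cross = 8·1 − 2·20.5 = -33.0000; (r_i+r_j)·cross = 10·-33.0000 = -330.0000
Σcross = 560.5000 → A = |Σcross|/2 = 280.2500 mm²
Σ(r_i+r_j)·cross = 18276.6250 → first moment M = |Σ|/6 = 3046.1042
R_c = M/A = 3046.1042/280.2500 = 10.8692 mm
θ = 136° = 2.373648 rad
V = θ·R_c·A = 2.373648·10.8692·280.2500 = 7230.378 mm³

Volume = 7230.378 mm³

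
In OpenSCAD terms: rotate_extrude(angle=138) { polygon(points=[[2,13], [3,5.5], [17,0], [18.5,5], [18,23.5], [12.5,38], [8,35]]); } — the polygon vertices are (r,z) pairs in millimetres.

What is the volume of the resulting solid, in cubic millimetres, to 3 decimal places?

Volume = 11468.833 mm³

Profile (r,z), 7 vertices: (2,13) (3,5.5) (17,0) (18.5,5) (18,23.5) (12.5,38) (8,35)
edge 0: (2,13)→(3,5.5)  cross = 2·5.5 − 3·13 = -28.0000; (r_i+r_j)·cross = 5·-28.0000 = -140.0000
edge 1: (3,5.5)→(17,0)  cross = 3·0 − 17·5.5 = -93.5000; (r_i+r_j)·cross = 20·-93.5000 = -1870.0000
edge 2: (17,0)→(18.5,5)  cross = 17·5 − 18.5·0 = 85.0000; (r_i+r_j)·cross = 35.5·85.0000 = 3017.5000
edge 3: (18.5,5)→(18,23.5)  cross = 18.5·23.5 − 18·5 = 344.7500; (r_i+r_j)·cross = 36.5·344.7500 = 12583.3750
edge 4: (18,23.5)→(12.5,38)  cross = 18·38 − 12.5·23.5 = 390.2500; (r_i+r_j)·cross = 30.5·390.2500 = 11902.6250
edge 5: (12.5,38)→(8,35)  cross = 12.5·35 − 8·38 = 133.5000; (r_i+r_j)·cross = 20.5·133.5000 = 2736.7500
edge 6: (8,35)→(2,13)  cross = 8·13 − 2·35 = 34.0000; (r_i+r_j)·cross = 10·34.0000 = 340.0000
Σcross = 866.0000 → A = |Σcross|/2 = 433.0000 mm²
Σ(r_i+r_j)·cross = 28570.2500 → first moment M = |Σ|/6 = 4761.7083
R_c = M/A = 4761.7083/433.0000 = 10.9970 mm
θ = 138° = 2.408554 rad
V = θ·R_c·A = 2.408554·10.9970·433.0000 = 11468.833 mm³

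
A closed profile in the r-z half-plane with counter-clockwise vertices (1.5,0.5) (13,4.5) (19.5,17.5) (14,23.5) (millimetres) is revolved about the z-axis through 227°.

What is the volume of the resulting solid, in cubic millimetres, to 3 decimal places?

Profile (r,z), 4 vertices: (1.5,0.5) (13,4.5) (19.5,17.5) (14,23.5)
edge 0: (1.5,0.5)→(13,4.5)  cross = 1.5·4.5 − 13·0.5 = 0.2500; (r_i+r_j)·cross = 14.5·0.2500 = 3.6250
edge 1: (13,4.5)→(19.5,17.5)  cross = 13·17.5 − 19.5·4.5 = 139.7500; (r_i+r_j)·cross = 32.5·139.7500 = 4541.8750
edge 2: (19.5,17.5)→(14,23.5)  cross = 19.5·23.5 − 14·17.5 = 213.2500; (r_i+r_j)·cross = 33.5·213.2500 = 7143.8750
edge 3: (14,23.5)→(1.5,0.5)  cross = 14·0.5 − 1.5·23.5 = -28.2500; (r_i+r_j)·cross = 15.5·-28.2500 = -437.8750
Σcross = 325.0000 → A = |Σcross|/2 = 162.5000 mm²
Σ(r_i+r_j)·cross = 11251.5000 → first moment M = |Σ|/6 = 1875.2500
R_c = M/A = 1875.2500/162.5000 = 11.5400 mm
θ = 227° = 3.961897 rad
V = θ·R_c·A = 3.961897·11.5400·162.5000 = 7429.548 mm³

Volume = 7429.548 mm³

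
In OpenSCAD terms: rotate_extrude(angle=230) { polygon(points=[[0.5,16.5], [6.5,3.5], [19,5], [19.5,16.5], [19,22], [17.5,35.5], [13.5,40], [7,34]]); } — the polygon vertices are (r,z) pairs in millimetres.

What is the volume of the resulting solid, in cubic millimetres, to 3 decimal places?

Volume = 22062.023 mm³

Profile (r,z), 8 vertices: (0.5,16.5) (6.5,3.5) (19,5) (19.5,16.5) (19,22) (17.5,35.5) (13.5,40) (7,34)
edge 0: (0.5,16.5)→(6.5,3.5)  cross = 0.5·3.5 − 6.5·16.5 = -105.5000; (r_i+r_j)·cross = 7·-105.5000 = -738.5000
edge 1: (6.5,3.5)→(19,5)  cross = 6.5·5 − 19·3.5 = -34.0000; (r_i+r_j)·cross = 25.5·-34.0000 = -867.0000
edge 2: (19,5)→(19.5,16.5)  cross = 19·16.5 − 19.5·5 = 216.0000; (r_i+r_j)·cross = 38.5·216.0000 = 8316.0000
edge 3: (19.5,16.5)→(19,22)  cross = 19.5·22 − 19·16.5 = 115.5000; (r_i+r_j)·cross = 38.5·115.5000 = 4446.7500
edge 4: (19,22)→(17.5,35.5)  cross = 19·35.5 − 17.5·22 = 289.5000; (r_i+r_j)·cross = 36.5·289.5000 = 10566.7500
edge 5: (17.5,35.5)→(13.5,40)  cross = 17.5·40 − 13.5·35.5 = 220.7500; (r_i+r_j)·cross = 31·220.7500 = 6843.2500
edge 6: (13.5,40)→(7,34)  cross = 13.5·34 − 7·40 = 179.0000; (r_i+r_j)·cross = 20.5·179.0000 = 3669.5000
edge 7: (7,34)→(0.5,16.5)  cross = 7·16.5 − 0.5·34 = 98.5000; (r_i+r_j)·cross = 7.5·98.5000 = 738.7500
Σcross = 979.7500 → A = |Σcross|/2 = 489.8750 mm²
Σ(r_i+r_j)·cross = 32975.5000 → first moment M = |Σ|/6 = 5495.9167
R_c = M/A = 5495.9167/489.8750 = 11.2190 mm
θ = 230° = 4.014257 rad
V = θ·R_c·A = 4.014257·11.2190·489.8750 = 22062.023 mm³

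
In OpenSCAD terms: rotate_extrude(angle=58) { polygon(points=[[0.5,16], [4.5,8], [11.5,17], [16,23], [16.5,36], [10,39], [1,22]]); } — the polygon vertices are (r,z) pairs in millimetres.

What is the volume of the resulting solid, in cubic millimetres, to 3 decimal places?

Volume = 2548.147 mm³

Profile (r,z), 7 vertices: (0.5,16) (4.5,8) (11.5,17) (16,23) (16.5,36) (10,39) (1,22)
edge 0: (0.5,16)→(4.5,8)  cross = 0.5·8 − 4.5·16 = -68.0000; (r_i+r_j)·cross = 5·-68.0000 = -340.0000
edge 1: (4.5,8)→(11.5,17)  cross = 4.5·17 − 11.5·8 = -15.5000; (r_i+r_j)·cross = 16·-15.5000 = -248.0000
edge 2: (11.5,17)→(16,23)  cross = 11.5·23 − 16·17 = -7.5000; (r_i+r_j)·cross = 27.5·-7.5000 = -206.2500
edge 3: (16,23)→(16.5,36)  cross = 16·36 − 16.5·23 = 196.5000; (r_i+r_j)·cross = 32.5·196.5000 = 6386.2500
edge 4: (16.5,36)→(10,39)  cross = 16.5·39 − 10·36 = 283.5000; (r_i+r_j)·cross = 26.5·283.5000 = 7512.7500
edge 5: (10,39)→(1,22)  cross = 10·22 − 1·39 = 181.0000; (r_i+r_j)·cross = 11·181.0000 = 1991.0000
edge 6: (1,22)→(0.5,16)  cross = 1·16 − 0.5·22 = 5.0000; (r_i+r_j)·cross = 1.5·5.0000 = 7.5000
Σcross = 575.0000 → A = |Σcross|/2 = 287.5000 mm²
Σ(r_i+r_j)·cross = 15103.2500 → first moment M = |Σ|/6 = 2517.2083
R_c = M/A = 2517.2083/287.5000 = 8.7555 mm
θ = 58° = 1.012291 rad
V = θ·R_c·A = 1.012291·8.7555·287.5000 = 2548.147 mm³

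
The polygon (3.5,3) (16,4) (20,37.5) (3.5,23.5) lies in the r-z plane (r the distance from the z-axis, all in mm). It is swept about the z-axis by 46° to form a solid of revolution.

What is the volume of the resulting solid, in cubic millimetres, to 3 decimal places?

Volume = 3414.176 mm³

Profile (r,z), 4 vertices: (3.5,3) (16,4) (20,37.5) (3.5,23.5)
edge 0: (3.5,3)→(16,4)  cross = 3.5·4 − 16·3 = -34.0000; (r_i+r_j)·cross = 19.5·-34.0000 = -663.0000
edge 1: (16,4)→(20,37.5)  cross = 16·37.5 − 20·4 = 520.0000; (r_i+r_j)·cross = 36·520.0000 = 18720.0000
edge 2: (20,37.5)→(3.5,23.5)  cross = 20·23.5 − 3.5·37.5 = 338.7500; (r_i+r_j)·cross = 23.5·338.7500 = 7960.6250
edge 3: (3.5,23.5)→(3.5,3)  cross = 3.5·3 − 3.5·23.5 = -71.7500; (r_i+r_j)·cross = 7·-71.7500 = -502.2500
Σcross = 753.0000 → A = |Σcross|/2 = 376.5000 mm²
Σ(r_i+r_j)·cross = 25515.3750 → first moment M = |Σ|/6 = 4252.5625
R_c = M/A = 4252.5625/376.5000 = 11.2950 mm
θ = 46° = 0.802851 rad
V = θ·R_c·A = 0.802851·11.2950·376.5000 = 3414.176 mm³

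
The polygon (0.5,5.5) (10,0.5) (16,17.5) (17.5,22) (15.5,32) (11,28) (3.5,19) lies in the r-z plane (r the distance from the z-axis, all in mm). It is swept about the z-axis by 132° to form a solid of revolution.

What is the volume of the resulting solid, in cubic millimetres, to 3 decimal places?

Profile (r,z), 7 vertices: (0.5,5.5) (10,0.5) (16,17.5) (17.5,22) (15.5,32) (11,28) (3.5,19)
edge 0: (0.5,5.5)→(10,0.5)  cross = 0.5·0.5 − 10·5.5 = -54.7500; (r_i+r_j)·cross = 10.5·-54.7500 = -574.8750
edge 1: (10,0.5)→(16,17.5)  cross = 10·17.5 − 16·0.5 = 167.0000; (r_i+r_j)·cross = 26·167.0000 = 4342.0000
edge 2: (16,17.5)→(17.5,22)  cross = 16·22 − 17.5·17.5 = 45.7500; (r_i+r_j)·cross = 33.5·45.7500 = 1532.6250
edge 3: (17.5,22)→(15.5,32)  cross = 17.5·32 − 15.5·22 = 219.0000; (r_i+r_j)·cross = 33·219.0000 = 7227.0000
edge 4: (15.5,32)→(11,28)  cross = 15.5·28 − 11·32 = 82.0000; (r_i+r_j)·cross = 26.5·82.0000 = 2173.0000
edge 5: (11,28)→(3.5,19)  cross = 11·19 − 3.5·28 = 111.0000; (r_i+r_j)·cross = 14.5·111.0000 = 1609.5000
edge 6: (3.5,19)→(0.5,5.5)  cross = 3.5·5.5 − 0.5·19 = 9.7500; (r_i+r_j)·cross = 4·9.7500 = 39.0000
Σcross = 579.7500 → A = |Σcross|/2 = 289.8750 mm²
Σ(r_i+r_j)·cross = 16348.2500 → first moment M = |Σ|/6 = 2724.7083
R_c = M/A = 2724.7083/289.8750 = 9.3996 mm
θ = 132° = 2.303835 rad
V = θ·R_c·A = 2.303835·9.3996·289.8750 = 6277.277 mm³

Volume = 6277.277 mm³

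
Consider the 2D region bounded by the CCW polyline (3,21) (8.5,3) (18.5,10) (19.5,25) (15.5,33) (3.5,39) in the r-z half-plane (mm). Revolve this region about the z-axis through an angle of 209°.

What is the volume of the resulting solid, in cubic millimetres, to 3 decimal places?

Volume = 16402.966 mm³

Profile (r,z), 6 vertices: (3,21) (8.5,3) (18.5,10) (19.5,25) (15.5,33) (3.5,39)
edge 0: (3,21)→(8.5,3)  cross = 3·3 − 8.5·21 = -169.5000; (r_i+r_j)·cross = 11.5·-169.5000 = -1949.2500
edge 1: (8.5,3)→(18.5,10)  cross = 8.5·10 − 18.5·3 = 29.5000; (r_i+r_j)·cross = 27·29.5000 = 796.5000
edge 2: (18.5,10)→(19.5,25)  cross = 18.5·25 − 19.5·10 = 267.5000; (r_i+r_j)·cross = 38·267.5000 = 10165.0000
edge 3: (19.5,25)→(15.5,33)  cross = 19.5·33 − 15.5·25 = 256.0000; (r_i+r_j)·cross = 35·256.0000 = 8960.0000
edge 4: (15.5,33)→(3.5,39)  cross = 15.5·39 − 3.5·33 = 489.0000; (r_i+r_j)·cross = 19·489.0000 = 9291.0000
edge 5: (3.5,39)→(3,21)  cross = 3.5·21 − 3·39 = -43.5000; (r_i+r_j)·cross = 6.5·-43.5000 = -282.7500
Σcross = 829.0000 → A = |Σcross|/2 = 414.5000 mm²
Σ(r_i+r_j)·cross = 26980.5000 → first moment M = |Σ|/6 = 4496.7500
R_c = M/A = 4496.7500/414.5000 = 10.8486 mm
θ = 209° = 3.647738 rad
V = θ·R_c·A = 3.647738·10.8486·414.5000 = 16402.966 mm³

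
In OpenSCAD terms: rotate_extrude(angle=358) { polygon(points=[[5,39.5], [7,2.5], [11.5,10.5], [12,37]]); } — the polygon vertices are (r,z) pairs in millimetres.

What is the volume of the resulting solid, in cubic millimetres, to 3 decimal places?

Profile (r,z), 4 vertices: (5,39.5) (7,2.5) (11.5,10.5) (12,37)
edge 0: (5,39.5)→(7,2.5)  cross = 5·2.5 − 7·39.5 = -264.0000; (r_i+r_j)·cross = 12·-264.0000 = -3168.0000
edge 1: (7,2.5)→(11.5,10.5)  cross = 7·10.5 − 11.5·2.5 = 44.7500; (r_i+r_j)·cross = 18.5·44.7500 = 827.8750
edge 2: (11.5,10.5)→(12,37)  cross = 11.5·37 − 12·10.5 = 299.5000; (r_i+r_j)·cross = 23.5·299.5000 = 7038.2500
edge 3: (12,37)→(5,39.5)  cross = 12·39.5 − 5·37 = 289.0000; (r_i+r_j)·cross = 17·289.0000 = 4913.0000
Σcross = 369.2500 → A = |Σcross|/2 = 184.6250 mm²
Σ(r_i+r_j)·cross = 9611.1250 → first moment M = |Σ|/6 = 1601.8542
R_c = M/A = 1601.8542/184.6250 = 8.6763 mm
θ = 358° = 6.248279 rad
V = θ·R_c·A = 6.248279·8.6763·184.6250 = 10008.831 mm³

Volume = 10008.831 mm³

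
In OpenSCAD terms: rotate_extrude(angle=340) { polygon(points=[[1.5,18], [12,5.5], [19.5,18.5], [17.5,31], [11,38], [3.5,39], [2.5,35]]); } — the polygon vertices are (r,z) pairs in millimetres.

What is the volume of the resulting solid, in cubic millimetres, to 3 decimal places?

Volume = 24570.963 mm³

Profile (r,z), 7 vertices: (1.5,18) (12,5.5) (19.5,18.5) (17.5,31) (11,38) (3.5,39) (2.5,35)
edge 0: (1.5,18)→(12,5.5)  cross = 1.5·5.5 − 12·18 = -207.7500; (r_i+r_j)·cross = 13.5·-207.7500 = -2804.6250
edge 1: (12,5.5)→(19.5,18.5)  cross = 12·18.5 − 19.5·5.5 = 114.7500; (r_i+r_j)·cross = 31.5·114.7500 = 3614.6250
edge 2: (19.5,18.5)→(17.5,31)  cross = 19.5·31 − 17.5·18.5 = 280.7500; (r_i+r_j)·cross = 37·280.7500 = 10387.7500
edge 3: (17.5,31)→(11,38)  cross = 17.5·38 − 11·31 = 324.0000; (r_i+r_j)·cross = 28.5·324.0000 = 9234.0000
edge 4: (11,38)→(3.5,39)  cross = 11·39 − 3.5·38 = 296.0000; (r_i+r_j)·cross = 14.5·296.0000 = 4292.0000
edge 5: (3.5,39)→(2.5,35)  cross = 3.5·35 − 2.5·39 = 25.0000; (r_i+r_j)·cross = 6·25.0000 = 150.0000
edge 6: (2.5,35)→(1.5,18)  cross = 2.5·18 − 1.5·35 = -7.5000; (r_i+r_j)·cross = 4·-7.5000 = -30.0000
Σcross = 825.2500 → A = |Σcross|/2 = 412.6250 mm²
Σ(r_i+r_j)·cross = 24843.7500 → first moment M = |Σ|/6 = 4140.6250
R_c = M/A = 4140.6250/412.6250 = 10.0348 mm
θ = 340° = 5.934119 rad
V = θ·R_c·A = 5.934119·10.0348·412.6250 = 24570.963 mm³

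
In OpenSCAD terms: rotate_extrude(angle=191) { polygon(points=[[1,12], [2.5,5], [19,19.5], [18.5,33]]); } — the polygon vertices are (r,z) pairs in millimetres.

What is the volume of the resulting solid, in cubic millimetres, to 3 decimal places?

Profile (r,z), 4 vertices: (1,12) (2.5,5) (19,19.5) (18.5,33)
edge 0: (1,12)→(2.5,5)  cross = 1·5 − 2.5·12 = -25.0000; (r_i+r_j)·cross = 3.5·-25.0000 = -87.5000
edge 1: (2.5,5)→(19,19.5)  cross = 2.5·19.5 − 19·5 = -46.2500; (r_i+r_j)·cross = 21.5·-46.2500 = -994.3750
edge 2: (19,19.5)→(18.5,33)  cross = 19·33 − 18.5·19.5 = 266.2500; (r_i+r_j)·cross = 37.5·266.2500 = 9984.3750
edge 3: (18.5,33)→(1,12)  cross = 18.5·12 − 1·33 = 189.0000; (r_i+r_j)·cross = 19.5·189.0000 = 3685.5000
Σcross = 384.0000 → A = |Σcross|/2 = 192.0000 mm²
Σ(r_i+r_j)·cross = 12588.0000 → first moment M = |Σ|/6 = 2098.0000
R_c = M/A = 2098.0000/192.0000 = 10.9271 mm
θ = 191° = 3.333579 rad
V = θ·R_c·A = 3.333579·10.9271·192.0000 = 6993.848 mm³

Volume = 6993.848 mm³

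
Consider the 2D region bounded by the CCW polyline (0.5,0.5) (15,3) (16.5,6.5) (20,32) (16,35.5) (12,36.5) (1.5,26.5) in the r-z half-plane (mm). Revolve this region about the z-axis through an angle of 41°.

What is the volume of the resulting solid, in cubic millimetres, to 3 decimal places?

Volume = 3700.394 mm³

Profile (r,z), 7 vertices: (0.5,0.5) (15,3) (16.5,6.5) (20,32) (16,35.5) (12,36.5) (1.5,26.5)
edge 0: (0.5,0.5)→(15,3)  cross = 0.5·3 − 15·0.5 = -6.0000; (r_i+r_j)·cross = 15.5·-6.0000 = -93.0000
edge 1: (15,3)→(16.5,6.5)  cross = 15·6.5 − 16.5·3 = 48.0000; (r_i+r_j)·cross = 31.5·48.0000 = 1512.0000
edge 2: (16.5,6.5)→(20,32)  cross = 16.5·32 − 20·6.5 = 398.0000; (r_i+r_j)·cross = 36.5·398.0000 = 14527.0000
edge 3: (20,32)→(16,35.5)  cross = 20·35.5 − 16·32 = 198.0000; (r_i+r_j)·cross = 36·198.0000 = 7128.0000
edge 4: (16,35.5)→(12,36.5)  cross = 16·36.5 − 12·35.5 = 158.0000; (r_i+r_j)·cross = 28·158.0000 = 4424.0000
edge 5: (12,36.5)→(1.5,26.5)  cross = 12·26.5 − 1.5·36.5 = 263.2500; (r_i+r_j)·cross = 13.5·263.2500 = 3553.8750
edge 6: (1.5,26.5)→(0.5,0.5)  cross = 1.5·0.5 − 0.5·26.5 = -12.5000; (r_i+r_j)·cross = 2·-12.5000 = -25.0000
Σcross = 1046.7500 → A = |Σcross|/2 = 523.3750 mm²
Σ(r_i+r_j)·cross = 31026.8750 → first moment M = |Σ|/6 = 5171.1458
R_c = M/A = 5171.1458/523.3750 = 9.8804 mm
θ = 41° = 0.715585 rad
V = θ·R_c·A = 0.715585·9.8804·523.3750 = 3700.394 mm³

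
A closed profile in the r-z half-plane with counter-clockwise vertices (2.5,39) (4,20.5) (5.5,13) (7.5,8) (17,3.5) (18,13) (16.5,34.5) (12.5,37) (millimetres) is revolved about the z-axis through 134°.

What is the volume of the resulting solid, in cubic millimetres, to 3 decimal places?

Profile (r,z), 8 vertices: (2.5,39) (4,20.5) (5.5,13) (7.5,8) (17,3.5) (18,13) (16.5,34.5) (12.5,37)
edge 0: (2.5,39)→(4,20.5)  cross = 2.5·20.5 − 4·39 = -104.7500; (r_i+r_j)·cross = 6.5·-104.7500 = -680.8750
edge 1: (4,20.5)→(5.5,13)  cross = 4·13 − 5.5·20.5 = -60.7500; (r_i+r_j)·cross = 9.5·-60.7500 = -577.1250
edge 2: (5.5,13)→(7.5,8)  cross = 5.5·8 − 7.5·13 = -53.5000; (r_i+r_j)·cross = 13·-53.5000 = -695.5000
edge 3: (7.5,8)→(17,3.5)  cross = 7.5·3.5 − 17·8 = -109.7500; (r_i+r_j)·cross = 24.5·-109.7500 = -2688.8750
edge 4: (17,3.5)→(18,13)  cross = 17·13 − 18·3.5 = 158.0000; (r_i+r_j)·cross = 35·158.0000 = 5530.0000
edge 5: (18,13)→(16.5,34.5)  cross = 18·34.5 − 16.5·13 = 406.5000; (r_i+r_j)·cross = 34.5·406.5000 = 14024.2500
edge 6: (16.5,34.5)→(12.5,37)  cross = 16.5·37 − 12.5·34.5 = 179.2500; (r_i+r_j)·cross = 29·179.2500 = 5198.2500
edge 7: (12.5,37)→(2.5,39)  cross = 12.5·39 − 2.5·37 = 395.0000; (r_i+r_j)·cross = 15·395.0000 = 5925.0000
Σcross = 810.0000 → A = |Σcross|/2 = 405.0000 mm²
Σ(r_i+r_j)·cross = 26035.1250 → first moment M = |Σ|/6 = 4339.1875
R_c = M/A = 4339.1875/405.0000 = 10.7140 mm
θ = 134° = 2.338741 rad
V = θ·R_c·A = 2.338741·10.7140·405.0000 = 10148.237 mm³

Volume = 10148.237 mm³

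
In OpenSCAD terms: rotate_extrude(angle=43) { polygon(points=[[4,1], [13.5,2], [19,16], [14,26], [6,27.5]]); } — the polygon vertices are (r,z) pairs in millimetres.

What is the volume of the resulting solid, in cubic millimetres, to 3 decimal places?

Profile (r,z), 5 vertices: (4,1) (13.5,2) (19,16) (14,26) (6,27.5)
edge 0: (4,1)→(13.5,2)  cross = 4·2 − 13.5·1 = -5.5000; (r_i+r_j)·cross = 17.5·-5.5000 = -96.2500
edge 1: (13.5,2)→(19,16)  cross = 13.5·16 − 19·2 = 178.0000; (r_i+r_j)·cross = 32.5·178.0000 = 5785.0000
edge 2: (19,16)→(14,26)  cross = 19·26 − 14·16 = 270.0000; (r_i+r_j)·cross = 33·270.0000 = 8910.0000
edge 3: (14,26)→(6,27.5)  cross = 14·27.5 − 6·26 = 229.0000; (r_i+r_j)·cross = 20·229.0000 = 4580.0000
edge 4: (6,27.5)→(4,1)  cross = 6·1 − 4·27.5 = -104.0000; (r_i+r_j)·cross = 10·-104.0000 = -1040.0000
Σcross = 567.5000 → A = |Σcross|/2 = 283.7500 mm²
Σ(r_i+r_j)·cross = 18138.7500 → first moment M = |Σ|/6 = 3023.1250
R_c = M/A = 3023.1250/283.7500 = 10.6542 mm
θ = 43° = 0.750492 rad
V = θ·R_c·A = 0.750492·10.6542·283.7500 = 2268.830 mm³

Volume = 2268.830 mm³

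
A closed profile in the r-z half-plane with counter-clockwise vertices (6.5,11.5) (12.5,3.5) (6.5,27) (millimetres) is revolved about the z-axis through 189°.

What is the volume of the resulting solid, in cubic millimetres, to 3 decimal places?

Profile (r,z), 3 vertices: (6.5,11.5) (12.5,3.5) (6.5,27)
edge 0: (6.5,11.5)→(12.5,3.5)  cross = 6.5·3.5 − 12.5·11.5 = -121.0000; (r_i+r_j)·cross = 19·-121.0000 = -2299.0000
edge 1: (12.5,3.5)→(6.5,27)  cross = 12.5·27 − 6.5·3.5 = 314.7500; (r_i+r_j)·cross = 19·314.7500 = 5980.2500
edge 2: (6.5,27)→(6.5,11.5)  cross = 6.5·11.5 − 6.5·27 = -100.7500; (r_i+r_j)·cross = 13·-100.7500 = -1309.7500
Σcross = 93.0000 → A = |Σcross|/2 = 46.5000 mm²
Σ(r_i+r_j)·cross = 2371.5000 → first moment M = |Σ|/6 = 395.2500
R_c = M/A = 395.2500/46.5000 = 8.5000 mm
θ = 189° = 3.298672 rad
V = θ·R_c·A = 3.298672·8.5000·46.5000 = 1303.800 mm³

Volume = 1303.800 mm³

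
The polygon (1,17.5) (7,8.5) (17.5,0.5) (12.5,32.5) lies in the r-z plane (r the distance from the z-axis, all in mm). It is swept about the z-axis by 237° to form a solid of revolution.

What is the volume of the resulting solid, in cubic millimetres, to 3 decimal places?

Profile (r,z), 4 vertices: (1,17.5) (7,8.5) (17.5,0.5) (12.5,32.5)
edge 0: (1,17.5)→(7,8.5)  cross = 1·8.5 − 7·17.5 = -114.0000; (r_i+r_j)·cross = 8·-114.0000 = -912.0000
edge 1: (7,8.5)→(17.5,0.5)  cross = 7·0.5 − 17.5·8.5 = -145.2500; (r_i+r_j)·cross = 24.5·-145.2500 = -3558.6250
edge 2: (17.5,0.5)→(12.5,32.5)  cross = 17.5·32.5 − 12.5·0.5 = 562.5000; (r_i+r_j)·cross = 30·562.5000 = 16875.0000
edge 3: (12.5,32.5)→(1,17.5)  cross = 12.5·17.5 − 1·32.5 = 186.2500; (r_i+r_j)·cross = 13.5·186.2500 = 2514.3750
Σcross = 489.5000 → A = |Σcross|/2 = 244.7500 mm²
Σ(r_i+r_j)·cross = 14918.7500 → first moment M = |Σ|/6 = 2486.4583
R_c = M/A = 2486.4583/244.7500 = 10.1592 mm
θ = 237° = 4.136430 rad
V = θ·R_c·A = 4.136430·10.1592·244.7500 = 10285.062 mm³

Volume = 10285.062 mm³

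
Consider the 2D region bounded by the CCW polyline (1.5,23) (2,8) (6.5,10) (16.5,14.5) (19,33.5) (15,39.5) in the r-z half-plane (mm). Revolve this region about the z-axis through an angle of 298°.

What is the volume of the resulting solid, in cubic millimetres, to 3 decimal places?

Volume = 18178.646 mm³

Profile (r,z), 6 vertices: (1.5,23) (2,8) (6.5,10) (16.5,14.5) (19,33.5) (15,39.5)
edge 0: (1.5,23)→(2,8)  cross = 1.5·8 − 2·23 = -34.0000; (r_i+r_j)·cross = 3.5·-34.0000 = -119.0000
edge 1: (2,8)→(6.5,10)  cross = 2·10 − 6.5·8 = -32.0000; (r_i+r_j)·cross = 8.5·-32.0000 = -272.0000
edge 2: (6.5,10)→(16.5,14.5)  cross = 6.5·14.5 − 16.5·10 = -70.7500; (r_i+r_j)·cross = 23·-70.7500 = -1627.2500
edge 3: (16.5,14.5)→(19,33.5)  cross = 16.5·33.5 − 19·14.5 = 277.2500; (r_i+r_j)·cross = 35.5·277.2500 = 9842.3750
edge 4: (19,33.5)→(15,39.5)  cross = 19·39.5 − 15·33.5 = 248.0000; (r_i+r_j)·cross = 34·248.0000 = 8432.0000
edge 5: (15,39.5)→(1.5,23)  cross = 15·23 − 1.5·39.5 = 285.7500; (r_i+r_j)·cross = 16.5·285.7500 = 4714.8750
Σcross = 674.2500 → A = |Σcross|/2 = 337.1250 mm²
Σ(r_i+r_j)·cross = 20971.0000 → first moment M = |Σ|/6 = 3495.1667
R_c = M/A = 3495.1667/337.1250 = 10.3676 mm
θ = 298° = 5.201081 rad
V = θ·R_c·A = 5.201081·10.3676·337.1250 = 18178.646 mm³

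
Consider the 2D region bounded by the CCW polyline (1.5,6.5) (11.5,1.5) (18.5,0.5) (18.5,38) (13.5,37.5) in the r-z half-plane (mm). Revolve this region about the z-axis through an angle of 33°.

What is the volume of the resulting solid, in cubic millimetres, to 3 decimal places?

Volume = 2910.775 mm³

Profile (r,z), 5 vertices: (1.5,6.5) (11.5,1.5) (18.5,0.5) (18.5,38) (13.5,37.5)
edge 0: (1.5,6.5)→(11.5,1.5)  cross = 1.5·1.5 − 11.5·6.5 = -72.5000; (r_i+r_j)·cross = 13·-72.5000 = -942.5000
edge 1: (11.5,1.5)→(18.5,0.5)  cross = 11.5·0.5 − 18.5·1.5 = -22.0000; (r_i+r_j)·cross = 30·-22.0000 = -660.0000
edge 2: (18.5,0.5)→(18.5,38)  cross = 18.5·38 − 18.5·0.5 = 693.7500; (r_i+r_j)·cross = 37·693.7500 = 25668.7500
edge 3: (18.5,38)→(13.5,37.5)  cross = 18.5·37.5 − 13.5·38 = 180.7500; (r_i+r_j)·cross = 32·180.7500 = 5784.0000
edge 4: (13.5,37.5)→(1.5,6.5)  cross = 13.5·6.5 − 1.5·37.5 = 31.5000; (r_i+r_j)·cross = 15·31.5000 = 472.5000
Σcross = 811.5000 → A = |Σcross|/2 = 405.7500 mm²
Σ(r_i+r_j)·cross = 30322.7500 → first moment M = |Σ|/6 = 5053.7917
R_c = M/A = 5053.7917/405.7500 = 12.4554 mm
θ = 33° = 0.575959 rad
V = θ·R_c·A = 0.575959·12.4554·405.7500 = 2910.775 mm³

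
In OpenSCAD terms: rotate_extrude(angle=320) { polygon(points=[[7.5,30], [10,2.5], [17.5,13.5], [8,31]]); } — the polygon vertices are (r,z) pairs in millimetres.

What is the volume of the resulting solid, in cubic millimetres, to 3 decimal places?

Volume = 8176.053 mm³

Profile (r,z), 4 vertices: (7.5,30) (10,2.5) (17.5,13.5) (8,31)
edge 0: (7.5,30)→(10,2.5)  cross = 7.5·2.5 − 10·30 = -281.2500; (r_i+r_j)·cross = 17.5·-281.2500 = -4921.8750
edge 1: (10,2.5)→(17.5,13.5)  cross = 10·13.5 − 17.5·2.5 = 91.2500; (r_i+r_j)·cross = 27.5·91.2500 = 2509.3750
edge 2: (17.5,13.5)→(8,31)  cross = 17.5·31 − 8·13.5 = 434.5000; (r_i+r_j)·cross = 25.5·434.5000 = 11079.7500
edge 3: (8,31)→(7.5,30)  cross = 8·30 − 7.5·31 = 7.5000; (r_i+r_j)·cross = 15.5·7.5000 = 116.2500
Σcross = 252.0000 → A = |Σcross|/2 = 126.0000 mm²
Σ(r_i+r_j)·cross = 8783.5000 → first moment M = |Σ|/6 = 1463.9167
R_c = M/A = 1463.9167/126.0000 = 11.6184 mm
θ = 320° = 5.585054 rad
V = θ·R_c·A = 5.585054·11.6184·126.0000 = 8176.053 mm³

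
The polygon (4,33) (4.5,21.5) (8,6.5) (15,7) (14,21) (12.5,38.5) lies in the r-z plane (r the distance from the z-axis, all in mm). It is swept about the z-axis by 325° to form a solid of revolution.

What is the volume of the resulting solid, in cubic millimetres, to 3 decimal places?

Profile (r,z), 6 vertices: (4,33) (4.5,21.5) (8,6.5) (15,7) (14,21) (12.5,38.5)
edge 0: (4,33)→(4.5,21.5)  cross = 4·21.5 − 4.5·33 = -62.5000; (r_i+r_j)·cross = 8.5·-62.5000 = -531.2500
edge 1: (4.5,21.5)→(8,6.5)  cross = 4.5·6.5 − 8·21.5 = -142.7500; (r_i+r_j)·cross = 12.5·-142.7500 = -1784.3750
edge 2: (8,6.5)→(15,7)  cross = 8·7 − 15·6.5 = -41.5000; (r_i+r_j)·cross = 23·-41.5000 = -954.5000
edge 3: (15,7)→(14,21)  cross = 15·21 − 14·7 = 217.0000; (r_i+r_j)·cross = 29·217.0000 = 6293.0000
edge 4: (14,21)→(12.5,38.5)  cross = 14·38.5 − 12.5·21 = 276.5000; (r_i+r_j)·cross = 26.5·276.5000 = 7327.2500
edge 5: (12.5,38.5)→(4,33)  cross = 12.5·33 − 4·38.5 = 258.5000; (r_i+r_j)·cross = 16.5·258.5000 = 4265.2500
Σcross = 505.2500 → A = |Σcross|/2 = 252.6250 mm²
Σ(r_i+r_j)·cross = 14615.3750 → first moment M = |Σ|/6 = 2435.8958
R_c = M/A = 2435.8958/252.6250 = 9.6423 mm
θ = 325° = 5.672320 rad
V = θ·R_c·A = 5.672320·9.6423·252.6250 = 13817.181 mm³

Volume = 13817.181 mm³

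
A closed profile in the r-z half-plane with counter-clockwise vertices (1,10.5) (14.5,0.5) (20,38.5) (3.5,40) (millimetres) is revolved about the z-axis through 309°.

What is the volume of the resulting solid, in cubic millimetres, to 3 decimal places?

Profile (r,z), 4 vertices: (1,10.5) (14.5,0.5) (20,38.5) (3.5,40)
edge 0: (1,10.5)→(14.5,0.5)  cross = 1·0.5 − 14.5·10.5 = -151.7500; (r_i+r_j)·cross = 15.5·-151.7500 = -2352.1250
edge 1: (14.5,0.5)→(20,38.5)  cross = 14.5·38.5 − 20·0.5 = 548.2500; (r_i+r_j)·cross = 34.5·548.2500 = 18914.6250
edge 2: (20,38.5)→(3.5,40)  cross = 20·40 − 3.5·38.5 = 665.2500; (r_i+r_j)·cross = 23.5·665.2500 = 15633.3750
edge 3: (3.5,40)→(1,10.5)  cross = 3.5·10.5 − 1·40 = -3.2500; (r_i+r_j)·cross = 4.5·-3.2500 = -14.6250
Σcross = 1058.5000 → A = |Σcross|/2 = 529.2500 mm²
Σ(r_i+r_j)·cross = 32181.2500 → first moment M = |Σ|/6 = 5363.5417
R_c = M/A = 5363.5417/529.2500 = 10.1342 mm
θ = 309° = 5.393067 rad
V = θ·R_c·A = 5.393067·10.1342·529.2500 = 28925.942 mm³

Volume = 28925.942 mm³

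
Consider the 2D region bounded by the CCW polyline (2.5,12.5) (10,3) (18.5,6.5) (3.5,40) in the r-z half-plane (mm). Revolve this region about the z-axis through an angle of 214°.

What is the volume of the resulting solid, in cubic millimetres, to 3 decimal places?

Profile (r,z), 4 vertices: (2.5,12.5) (10,3) (18.5,6.5) (3.5,40)
edge 0: (2.5,12.5)→(10,3)  cross = 2.5·3 − 10·12.5 = -117.5000; (r_i+r_j)·cross = 12.5·-117.5000 = -1468.7500
edge 1: (10,3)→(18.5,6.5)  cross = 10·6.5 − 18.5·3 = 9.5000; (r_i+r_j)·cross = 28.5·9.5000 = 270.7500
edge 2: (18.5,6.5)→(3.5,40)  cross = 18.5·40 − 3.5·6.5 = 717.2500; (r_i+r_j)·cross = 22·717.2500 = 15779.5000
edge 3: (3.5,40)→(2.5,12.5)  cross = 3.5·12.5 − 2.5·40 = -56.2500; (r_i+r_j)·cross = 6·-56.2500 = -337.5000
Σcross = 553.0000 → A = |Σcross|/2 = 276.5000 mm²
Σ(r_i+r_j)·cross = 14244.0000 → first moment M = |Σ|/6 = 2374.0000
R_c = M/A = 2374.0000/276.5000 = 8.5859 mm
θ = 214° = 3.735005 rad
V = θ·R_c·A = 3.735005·8.5859·276.5000 = 8866.901 mm³

Volume = 8866.901 mm³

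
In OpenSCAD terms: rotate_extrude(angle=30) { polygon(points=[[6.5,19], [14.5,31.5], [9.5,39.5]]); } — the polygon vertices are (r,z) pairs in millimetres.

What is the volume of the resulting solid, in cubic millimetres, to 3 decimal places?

Volume = 336.696 mm³

Profile (r,z), 3 vertices: (6.5,19) (14.5,31.5) (9.5,39.5)
edge 0: (6.5,19)→(14.5,31.5)  cross = 6.5·31.5 − 14.5·19 = -70.7500; (r_i+r_j)·cross = 21·-70.7500 = -1485.7500
edge 1: (14.5,31.5)→(9.5,39.5)  cross = 14.5·39.5 − 9.5·31.5 = 273.5000; (r_i+r_j)·cross = 24·273.5000 = 6564.0000
edge 2: (9.5,39.5)→(6.5,19)  cross = 9.5·19 − 6.5·39.5 = -76.2500; (r_i+r_j)·cross = 16·-76.2500 = -1220.0000
Σcross = 126.5000 → A = |Σcross|/2 = 63.2500 mm²
Σ(r_i+r_j)·cross = 3858.2500 → first moment M = |Σ|/6 = 643.0417
R_c = M/A = 643.0417/63.2500 = 10.1667 mm
θ = 30° = 0.523599 rad
V = θ·R_c·A = 0.523599·10.1667·63.2500 = 336.696 mm³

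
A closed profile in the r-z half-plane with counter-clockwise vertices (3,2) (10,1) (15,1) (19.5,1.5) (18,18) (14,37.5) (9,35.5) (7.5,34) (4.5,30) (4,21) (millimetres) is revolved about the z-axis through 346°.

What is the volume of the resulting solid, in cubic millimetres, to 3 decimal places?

Profile (r,z), 10 vertices: (3,2) (10,1) (15,1) (19.5,1.5) (18,18) (14,37.5) (9,35.5) (7.5,34) (4.5,30) (4,21)
edge 0: (3,2)→(10,1)  cross = 3·1 − 10·2 = -17.0000; (r_i+r_j)·cross = 13·-17.0000 = -221.0000
edge 1: (10,1)→(15,1)  cross = 10·1 − 15·1 = -5.0000; (r_i+r_j)·cross = 25·-5.0000 = -125.0000
edge 2: (15,1)→(19.5,1.5)  cross = 15·1.5 − 19.5·1 = 3.0000; (r_i+r_j)·cross = 34.5·3.0000 = 103.5000
edge 3: (19.5,1.5)→(18,18)  cross = 19.5·18 − 18·1.5 = 324.0000; (r_i+r_j)·cross = 37.5·324.0000 = 12150.0000
edge 4: (18,18)→(14,37.5)  cross = 18·37.5 − 14·18 = 423.0000; (r_i+r_j)·cross = 32·423.0000 = 13536.0000
edge 5: (14,37.5)→(9,35.5)  cross = 14·35.5 − 9·37.5 = 159.5000; (r_i+r_j)·cross = 23·159.5000 = 3668.5000
edge 6: (9,35.5)→(7.5,34)  cross = 9·34 − 7.5·35.5 = 39.7500; (r_i+r_j)·cross = 16.5·39.7500 = 655.8750
edge 7: (7.5,34)→(4.5,30)  cross = 7.5·30 − 4.5·34 = 72.0000; (r_i+r_j)·cross = 12·72.0000 = 864.0000
edge 8: (4.5,30)→(4,21)  cross = 4.5·21 − 4·30 = -25.5000; (r_i+r_j)·cross = 8.5·-25.5000 = -216.7500
edge 9: (4,21)→(3,2)  cross = 4·2 − 3·21 = -55.0000; (r_i+r_j)·cross = 7·-55.0000 = -385.0000
Σcross = 918.7500 → A = |Σcross|/2 = 459.3750 mm²
Σ(r_i+r_j)·cross = 30030.1250 → first moment M = |Σ|/6 = 5005.0208
R_c = M/A = 5005.0208/459.3750 = 10.8953 mm
θ = 346° = 6.038839 rad
V = θ·R_c·A = 6.038839·10.8953·459.3750 = 30224.516 mm³

Volume = 30224.516 mm³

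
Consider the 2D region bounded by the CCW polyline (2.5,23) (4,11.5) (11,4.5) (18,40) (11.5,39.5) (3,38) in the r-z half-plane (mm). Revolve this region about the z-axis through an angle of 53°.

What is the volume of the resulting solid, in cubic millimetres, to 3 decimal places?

Profile (r,z), 6 vertices: (2.5,23) (4,11.5) (11,4.5) (18,40) (11.5,39.5) (3,38)
edge 0: (2.5,23)→(4,11.5)  cross = 2.5·11.5 − 4·23 = -63.2500; (r_i+r_j)·cross = 6.5·-63.2500 = -411.1250
edge 1: (4,11.5)→(11,4.5)  cross = 4·4.5 − 11·11.5 = -108.5000; (r_i+r_j)·cross = 15·-108.5000 = -1627.5000
edge 2: (11,4.5)→(18,40)  cross = 11·40 − 18·4.5 = 359.0000; (r_i+r_j)·cross = 29·359.0000 = 10411.0000
edge 3: (18,40)→(11.5,39.5)  cross = 18·39.5 − 11.5·40 = 251.0000; (r_i+r_j)·cross = 29.5·251.0000 = 7404.5000
edge 4: (11.5,39.5)→(3,38)  cross = 11.5·38 − 3·39.5 = 318.5000; (r_i+r_j)·cross = 14.5·318.5000 = 4618.2500
edge 5: (3,38)→(2.5,23)  cross = 3·23 − 2.5·38 = -26.0000; (r_i+r_j)·cross = 5.5·-26.0000 = -143.0000
Σcross = 730.7500 → A = |Σcross|/2 = 365.3750 mm²
Σ(r_i+r_j)·cross = 20252.1250 → first moment M = |Σ|/6 = 3375.3542
R_c = M/A = 3375.3542/365.3750 = 9.2381 mm
θ = 53° = 0.925025 rad
V = θ·R_c·A = 0.925025·9.2381·365.3750 = 3122.285 mm³

Volume = 3122.285 mm³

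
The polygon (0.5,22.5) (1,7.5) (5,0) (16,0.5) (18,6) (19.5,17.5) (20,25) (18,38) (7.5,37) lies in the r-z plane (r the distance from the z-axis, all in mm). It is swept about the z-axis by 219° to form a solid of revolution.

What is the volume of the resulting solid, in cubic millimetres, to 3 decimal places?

Volume = 24405.917 mm³

Profile (r,z), 9 vertices: (0.5,22.5) (1,7.5) (5,0) (16,0.5) (18,6) (19.5,17.5) (20,25) (18,38) (7.5,37)
edge 0: (0.5,22.5)→(1,7.5)  cross = 0.5·7.5 − 1·22.5 = -18.7500; (r_i+r_j)·cross = 1.5·-18.7500 = -28.1250
edge 1: (1,7.5)→(5,0)  cross = 1·0 − 5·7.5 = -37.5000; (r_i+r_j)·cross = 6·-37.5000 = -225.0000
edge 2: (5,0)→(16,0.5)  cross = 5·0.5 − 16·0 = 2.5000; (r_i+r_j)·cross = 21·2.5000 = 52.5000
edge 3: (16,0.5)→(18,6)  cross = 16·6 − 18·0.5 = 87.0000; (r_i+r_j)·cross = 34·87.0000 = 2958.0000
edge 4: (18,6)→(19.5,17.5)  cross = 18·17.5 − 19.5·6 = 198.0000; (r_i+r_j)·cross = 37.5·198.0000 = 7425.0000
edge 5: (19.5,17.5)→(20,25)  cross = 19.5·25 − 20·17.5 = 137.5000; (r_i+r_j)·cross = 39.5·137.5000 = 5431.2500
edge 6: (20,25)→(18,38)  cross = 20·38 − 18·25 = 310.0000; (r_i+r_j)·cross = 38·310.0000 = 11780.0000
edge 7: (18,38)→(7.5,37)  cross = 18·37 − 7.5·38 = 381.0000; (r_i+r_j)·cross = 25.5·381.0000 = 9715.5000
edge 8: (7.5,37)→(0.5,22.5)  cross = 7.5·22.5 − 0.5·37 = 150.2500; (r_i+r_j)·cross = 8·150.2500 = 1202.0000
Σcross = 1210.0000 → A = |Σcross|/2 = 605.0000 mm²
Σ(r_i+r_j)·cross = 38311.1250 → first moment M = |Σ|/6 = 6385.1875
R_c = M/A = 6385.1875/605.0000 = 10.5540 mm
θ = 219° = 3.822271 rad
V = θ·R_c·A = 3.822271·10.5540·605.0000 = 24405.917 mm³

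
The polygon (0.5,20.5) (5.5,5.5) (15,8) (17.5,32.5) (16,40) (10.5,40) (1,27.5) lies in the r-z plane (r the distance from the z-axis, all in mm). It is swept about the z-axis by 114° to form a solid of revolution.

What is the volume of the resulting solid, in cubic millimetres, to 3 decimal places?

Volume = 8149.462 mm³

Profile (r,z), 7 vertices: (0.5,20.5) (5.5,5.5) (15,8) (17.5,32.5) (16,40) (10.5,40) (1,27.5)
edge 0: (0.5,20.5)→(5.5,5.5)  cross = 0.5·5.5 − 5.5·20.5 = -110.0000; (r_i+r_j)·cross = 6·-110.0000 = -660.0000
edge 1: (5.5,5.5)→(15,8)  cross = 5.5·8 − 15·5.5 = -38.5000; (r_i+r_j)·cross = 20.5·-38.5000 = -789.2500
edge 2: (15,8)→(17.5,32.5)  cross = 15·32.5 − 17.5·8 = 347.5000; (r_i+r_j)·cross = 32.5·347.5000 = 11293.7500
edge 3: (17.5,32.5)→(16,40)  cross = 17.5·40 − 16·32.5 = 180.0000; (r_i+r_j)·cross = 33.5·180.0000 = 6030.0000
edge 4: (16,40)→(10.5,40)  cross = 16·40 − 10.5·40 = 220.0000; (r_i+r_j)·cross = 26.5·220.0000 = 5830.0000
edge 5: (10.5,40)→(1,27.5)  cross = 10.5·27.5 − 1·40 = 248.7500; (r_i+r_j)·cross = 11.5·248.7500 = 2860.6250
edge 6: (1,27.5)→(0.5,20.5)  cross = 1·20.5 − 0.5·27.5 = 6.7500; (r_i+r_j)·cross = 1.5·6.7500 = 10.1250
Σcross = 854.5000 → A = |Σcross|/2 = 427.2500 mm²
Σ(r_i+r_j)·cross = 24575.2500 → first moment M = |Σ|/6 = 4095.8750
R_c = M/A = 4095.8750/427.2500 = 9.5866 mm
θ = 114° = 1.989675 rad
V = θ·R_c·A = 1.989675·9.5866·427.2500 = 8149.462 mm³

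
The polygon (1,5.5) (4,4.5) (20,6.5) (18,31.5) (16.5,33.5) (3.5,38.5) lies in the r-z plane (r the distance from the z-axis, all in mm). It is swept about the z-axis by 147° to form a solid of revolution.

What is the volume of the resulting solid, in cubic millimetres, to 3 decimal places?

Volume = 13262.617 mm³

Profile (r,z), 6 vertices: (1,5.5) (4,4.5) (20,6.5) (18,31.5) (16.5,33.5) (3.5,38.5)
edge 0: (1,5.5)→(4,4.5)  cross = 1·4.5 − 4·5.5 = -17.5000; (r_i+r_j)·cross = 5·-17.5000 = -87.5000
edge 1: (4,4.5)→(20,6.5)  cross = 4·6.5 − 20·4.5 = -64.0000; (r_i+r_j)·cross = 24·-64.0000 = -1536.0000
edge 2: (20,6.5)→(18,31.5)  cross = 20·31.5 − 18·6.5 = 513.0000; (r_i+r_j)·cross = 38·513.0000 = 19494.0000
edge 3: (18,31.5)→(16.5,33.5)  cross = 18·33.5 − 16.5·31.5 = 83.2500; (r_i+r_j)·cross = 34.5·83.2500 = 2872.1250
edge 4: (16.5,33.5)→(3.5,38.5)  cross = 16.5·38.5 − 3.5·33.5 = 518.0000; (r_i+r_j)·cross = 20·518.0000 = 10360.0000
edge 5: (3.5,38.5)→(1,5.5)  cross = 3.5·5.5 − 1·38.5 = -19.2500; (r_i+r_j)·cross = 4.5·-19.2500 = -86.6250
Σcross = 1013.5000 → A = |Σcross|/2 = 506.7500 mm²
Σ(r_i+r_j)·cross = 31016.0000 → first moment M = |Σ|/6 = 5169.3333
R_c = M/A = 5169.3333/506.7500 = 10.2010 mm
θ = 147° = 2.565634 rad
V = θ·R_c·A = 2.565634·10.2010·506.7500 = 13262.617 mm³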